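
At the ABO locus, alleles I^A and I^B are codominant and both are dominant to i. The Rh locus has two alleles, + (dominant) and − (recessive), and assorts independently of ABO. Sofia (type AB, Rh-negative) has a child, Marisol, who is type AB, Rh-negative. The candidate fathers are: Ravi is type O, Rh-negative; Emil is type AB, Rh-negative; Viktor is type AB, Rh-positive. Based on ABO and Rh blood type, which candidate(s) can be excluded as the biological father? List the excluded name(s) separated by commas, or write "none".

A candidate is excluded only if no genotype consistent with his phenotype could produce a type AB, Rh-negative child with a type AB, Rh-negative mother.
Ravi (type O, Rh-): no genotype consistent with that phenotype can produce a type-AB Rh- child with a type-AB mother.

Ravi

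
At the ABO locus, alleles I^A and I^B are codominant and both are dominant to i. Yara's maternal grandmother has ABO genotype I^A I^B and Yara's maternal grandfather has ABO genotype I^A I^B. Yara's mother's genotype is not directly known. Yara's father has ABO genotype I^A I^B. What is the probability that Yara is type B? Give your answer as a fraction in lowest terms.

1/4

Yara's mother's ABO genotype from I^A I^B × I^A I^B: 1/4 I^A I^A, 1/2 I^A I^B, 1/4 I^B I^B.
Crossing each possibility with the father I^A I^B and summing P(type B): 1/4·0 + 1/2·1/4 + 1/4·1/2 = 1/4.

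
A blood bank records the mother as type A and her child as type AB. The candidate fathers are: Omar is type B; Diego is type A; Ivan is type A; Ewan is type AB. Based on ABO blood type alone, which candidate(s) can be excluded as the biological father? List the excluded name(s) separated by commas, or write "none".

Diego, Ivan

A candidate is excluded only if no genotype consistent with his phenotype could produce a type AB child with a type A mother.
Diego (type A): no genotype consistent with that phenotype can produce a type-AB child with a type-A mother.
Ivan (type A): no genotype consistent with that phenotype can produce a type-AB child with a type-A mother.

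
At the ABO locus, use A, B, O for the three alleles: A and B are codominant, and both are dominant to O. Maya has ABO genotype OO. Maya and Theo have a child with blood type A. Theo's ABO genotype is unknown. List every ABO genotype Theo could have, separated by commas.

For each candidate genotype of Theo, check whether crossing it with OO can produce every observed child phenotype.
  AA → possible child types {A} ✓
  AB → possible child types {A, B} ✓
  AO → possible child types {O, A} ✓
  BB → possible child types {B} ✗
  BO → possible child types {O, B} ✗
  OO → possible child types {O} ✗

AA, AB, AO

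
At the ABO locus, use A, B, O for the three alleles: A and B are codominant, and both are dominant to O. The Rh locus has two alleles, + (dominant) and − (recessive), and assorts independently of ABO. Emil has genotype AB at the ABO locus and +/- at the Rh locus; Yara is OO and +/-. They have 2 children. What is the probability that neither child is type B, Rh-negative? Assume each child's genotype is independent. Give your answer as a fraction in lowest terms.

ABO cross AB × OO → 1/2 A, 1/2 B.
Rh cross +/- × +/- → 3/4 Rh+, 1/4 Rh-; so P(type B, Rh-negative) = 1/2 × 1/4 = 1/8 per child.
P(not type B, Rh-negative) = 7/8 for one child; (7/8)^2 = 49/64.

49/64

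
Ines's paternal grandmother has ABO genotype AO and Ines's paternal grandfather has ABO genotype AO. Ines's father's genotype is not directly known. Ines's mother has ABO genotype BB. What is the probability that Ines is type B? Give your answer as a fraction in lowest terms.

Ines's father's ABO genotype from AO × AO: 1/4 AA, 1/2 AO, 1/4 OO.
Crossing each possibility with the mother BB and summing P(type B): 1/4·0 + 1/2·1/2 + 1/4·1 = 1/2.

1/2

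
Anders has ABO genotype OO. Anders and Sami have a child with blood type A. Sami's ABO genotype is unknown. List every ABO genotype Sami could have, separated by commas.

For each candidate genotype of Sami, check whether crossing it with OO can produce every observed child phenotype.
  AA → possible child types {A} ✓
  AB → possible child types {A, B} ✓
  AO → possible child types {O, A} ✓
  BB → possible child types {B} ✗
  BO → possible child types {O, B} ✗
  OO → possible child types {O} ✗

AA, AB, AO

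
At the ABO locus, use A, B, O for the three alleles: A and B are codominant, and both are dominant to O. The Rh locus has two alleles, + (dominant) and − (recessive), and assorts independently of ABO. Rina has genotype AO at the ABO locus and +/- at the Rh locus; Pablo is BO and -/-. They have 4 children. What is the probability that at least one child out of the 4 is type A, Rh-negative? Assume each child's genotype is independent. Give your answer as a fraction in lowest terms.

1695/4096

ABO cross AO × BO → 1/4 O, 1/4 A, 1/4 B, 1/4 AB.
Rh cross +/- × -/- → 1/2 Rh+, 1/2 Rh-; so P(type A, Rh-negative) = 1/4 × 1/2 = 1/8 per child.
P(none) = (7/8)^4 = 2401/4096; P(at least one) = 1 − 2401/4096 = 1695/4096.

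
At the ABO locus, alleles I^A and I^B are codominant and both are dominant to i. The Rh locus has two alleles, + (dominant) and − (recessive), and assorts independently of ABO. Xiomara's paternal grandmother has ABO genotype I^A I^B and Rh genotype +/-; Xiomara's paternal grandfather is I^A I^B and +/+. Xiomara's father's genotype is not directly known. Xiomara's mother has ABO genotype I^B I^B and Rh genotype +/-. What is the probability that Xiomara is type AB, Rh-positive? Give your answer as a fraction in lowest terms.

7/16

Xiomara's father's ABO genotype from I^A I^B × I^A I^B: 1/4 I^A I^A, 1/2 I^A I^B, 1/4 I^B I^B.
Crossing each possibility with the mother I^B I^B and summing P(type AB): 1/4·1 + 1/2·1/2 + 1/4·0 = 1/2.
Similarly for Rh via the father's Rh distribution: P(Rh+) = 7/8.
Independent loci: 1/2 × 7/8 = 7/16.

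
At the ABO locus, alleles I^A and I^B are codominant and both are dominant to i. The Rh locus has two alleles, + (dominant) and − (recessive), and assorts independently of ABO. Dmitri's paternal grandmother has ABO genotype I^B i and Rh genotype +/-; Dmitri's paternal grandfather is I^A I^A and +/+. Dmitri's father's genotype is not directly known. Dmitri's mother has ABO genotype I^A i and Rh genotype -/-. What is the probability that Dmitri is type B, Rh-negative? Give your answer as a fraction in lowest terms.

Dmitri's father's ABO genotype from I^B i × I^A I^A: 1/2 I^A I^B, 1/2 I^A i.
Crossing each possibility with the mother I^A i and summing P(type B): 1/2·1/4 + 1/2·0 = 1/8.
Similarly for Rh via the father's Rh distribution: P(Rh-) = 1/4.
Independent loci: 1/8 × 1/4 = 1/32.

1/32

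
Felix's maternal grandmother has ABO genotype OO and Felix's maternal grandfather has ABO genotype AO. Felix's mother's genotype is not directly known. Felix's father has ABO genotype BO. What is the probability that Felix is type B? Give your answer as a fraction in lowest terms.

3/8

Felix's mother's ABO genotype from OO × AO: 1/2 AO, 1/2 OO.
Crossing each possibility with the father BO and summing P(type B): 1/2·1/4 + 1/2·1/2 = 3/8.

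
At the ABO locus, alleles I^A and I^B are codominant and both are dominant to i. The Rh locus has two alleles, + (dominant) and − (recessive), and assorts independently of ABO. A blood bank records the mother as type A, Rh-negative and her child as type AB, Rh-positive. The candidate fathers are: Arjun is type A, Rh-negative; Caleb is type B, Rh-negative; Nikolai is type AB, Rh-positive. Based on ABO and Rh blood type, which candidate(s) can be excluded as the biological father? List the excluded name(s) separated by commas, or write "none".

Arjun, Caleb

A candidate is excluded only if no genotype consistent with his phenotype could produce a type AB, Rh-positive child with a type A, Rh-negative mother.
Arjun (type A, Rh-): no genotype consistent with that phenotype can produce a type-AB Rh+ child with a type-A mother.
Caleb (type B, Rh-): no genotype consistent with that phenotype can produce a type-AB Rh+ child with a type-A mother.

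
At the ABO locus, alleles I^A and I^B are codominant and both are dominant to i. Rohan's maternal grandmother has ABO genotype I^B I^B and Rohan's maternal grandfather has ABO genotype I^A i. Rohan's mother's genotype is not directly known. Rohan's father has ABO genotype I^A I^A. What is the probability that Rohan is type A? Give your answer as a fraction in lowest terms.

Rohan's mother's ABO genotype from I^B I^B × I^A i: 1/2 I^A I^B, 1/2 I^B i.
Crossing each possibility with the father I^A I^A and summing P(type A): 1/2·1/2 + 1/2·1/2 = 1/2.

1/2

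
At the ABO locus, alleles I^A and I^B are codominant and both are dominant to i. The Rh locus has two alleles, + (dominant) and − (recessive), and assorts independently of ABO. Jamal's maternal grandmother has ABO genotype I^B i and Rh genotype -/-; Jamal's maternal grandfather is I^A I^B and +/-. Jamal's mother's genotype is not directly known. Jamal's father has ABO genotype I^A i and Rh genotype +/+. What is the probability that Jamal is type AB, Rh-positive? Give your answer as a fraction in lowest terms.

Jamal's mother's ABO genotype from I^B i × I^A I^B: 1/4 I^A I^B, 1/4 I^A i, 1/4 I^B I^B, 1/4 I^B i.
Crossing each possibility with the father I^A i and summing P(type AB): 1/4·1/4 + 1/4·0 + 1/4·1/2 + 1/4·1/4 = 1/4.
Similarly for Rh via the mother's Rh distribution: P(Rh+) = 1.
Independent loci: 1/4 × 1 = 1/4.

1/4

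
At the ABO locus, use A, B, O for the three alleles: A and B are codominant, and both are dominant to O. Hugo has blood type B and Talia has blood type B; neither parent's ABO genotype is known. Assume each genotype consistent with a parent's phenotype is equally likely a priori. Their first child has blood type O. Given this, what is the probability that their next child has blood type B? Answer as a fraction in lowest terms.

3/4

Possible genotypes: Hugo ∈ {BB, BO}; Talia ∈ {BB, BO}.
Weight each parental genotype pair by prior × P(type-O child):
  BO × BO: posterior weight 1; P(next child type B) = 3/4.
Weighted sum = 3/4.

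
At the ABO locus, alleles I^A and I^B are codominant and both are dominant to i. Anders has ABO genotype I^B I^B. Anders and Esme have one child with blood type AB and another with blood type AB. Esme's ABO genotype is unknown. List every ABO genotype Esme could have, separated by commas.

For each candidate genotype of Esme, check whether crossing it with I^B I^B can produce every observed child phenotype.
  I^A I^A → possible child types {AB} ✓
  I^A I^B → possible child types {B, AB} ✓
  I^A i → possible child types {B, AB} ✓
  I^B I^B → possible child types {B} ✗
  I^B i → possible child types {B} ✗
  i i → possible child types {B} ✗

I^A I^A, I^A I^B, I^A i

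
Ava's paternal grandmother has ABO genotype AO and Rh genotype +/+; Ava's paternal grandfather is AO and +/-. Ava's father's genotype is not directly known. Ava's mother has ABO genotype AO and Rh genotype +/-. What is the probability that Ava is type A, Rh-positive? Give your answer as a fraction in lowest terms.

21/32

Ava's father's ABO genotype from AO × AO: 1/4 AA, 1/2 AO, 1/4 OO.
Crossing each possibility with the mother AO and summing P(type A): 1/4·1 + 1/2·3/4 + 1/4·1/2 = 3/4.
Similarly for Rh via the father's Rh distribution: P(Rh+) = 7/8.
Independent loci: 3/4 × 7/8 = 21/32.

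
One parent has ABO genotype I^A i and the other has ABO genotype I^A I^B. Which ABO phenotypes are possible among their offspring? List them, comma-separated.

A, B, AB

Gametes from I^A i × I^A I^B give offspring ABO genotypes I^A I^A, I^A I^B, I^A i, I^B i, i.e. phenotypes A, B, AB.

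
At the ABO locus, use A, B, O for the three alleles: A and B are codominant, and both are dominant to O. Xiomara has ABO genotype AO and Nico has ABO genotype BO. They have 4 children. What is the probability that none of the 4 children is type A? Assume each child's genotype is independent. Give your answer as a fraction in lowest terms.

81/256

ABO cross AO × BO → 1/4 O, 1/4 A, 1/4 B, 1/4 AB.
So P(type A) = 1/4 per child.
P(not type A) = 3/4 for one child; (3/4)^4 = 81/256.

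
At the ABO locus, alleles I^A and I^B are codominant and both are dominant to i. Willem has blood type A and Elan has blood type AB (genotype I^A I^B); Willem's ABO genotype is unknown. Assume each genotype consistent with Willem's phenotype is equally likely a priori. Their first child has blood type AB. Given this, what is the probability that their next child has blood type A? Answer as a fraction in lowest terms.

Possible genotypes: Willem ∈ {I^A I^A, I^A i}; Elan ∈ {I^A I^B}.
Weight each parental genotype pair by prior × P(type-AB child):
  I^A I^A × I^A I^B: posterior weight 2/3; P(next child type A) = 1/2.
  I^A i × I^A I^B: posterior weight 1/3; P(next child type A) = 1/2.
Weighted sum = 1/2.

1/2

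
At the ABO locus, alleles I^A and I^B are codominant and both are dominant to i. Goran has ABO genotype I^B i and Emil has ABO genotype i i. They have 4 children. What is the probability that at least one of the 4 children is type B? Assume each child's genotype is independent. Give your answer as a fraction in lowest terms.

ABO cross I^B i × i i → 1/2 O, 1/2 B.
So P(type B) = 1/2 per child.
P(none) = (1/2)^4 = 1/16; P(at least one) = 1 − 1/16 = 15/16.

15/16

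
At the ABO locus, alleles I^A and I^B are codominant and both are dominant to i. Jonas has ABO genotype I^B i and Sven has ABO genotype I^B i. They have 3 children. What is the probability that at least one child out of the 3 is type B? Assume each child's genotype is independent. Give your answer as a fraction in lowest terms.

ABO cross I^B i × I^B i → 1/4 O, 3/4 B.
So P(type B) = 3/4 per child.
P(none) = (1/4)^3 = 1/64; P(at least one) = 1 − 1/64 = 63/64.

63/64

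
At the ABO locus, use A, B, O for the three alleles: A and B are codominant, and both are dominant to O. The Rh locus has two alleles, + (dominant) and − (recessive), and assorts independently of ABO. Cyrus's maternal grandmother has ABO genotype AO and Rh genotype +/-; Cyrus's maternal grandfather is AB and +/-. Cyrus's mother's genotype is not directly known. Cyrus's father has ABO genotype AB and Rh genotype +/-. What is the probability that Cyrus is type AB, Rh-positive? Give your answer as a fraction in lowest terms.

Cyrus's mother's ABO genotype from AO × AB: 1/4 AA, 1/4 AB, 1/4 AO, 1/4 BO.
Crossing each possibility with the father AB and summing P(type AB): 1/4·1/2 + 1/4·1/2 + 1/4·1/4 + 1/4·1/4 = 3/8.
Similarly for Rh via the mother's Rh distribution: P(Rh+) = 3/4.
Independent loci: 3/8 × 3/4 = 9/32.

9/32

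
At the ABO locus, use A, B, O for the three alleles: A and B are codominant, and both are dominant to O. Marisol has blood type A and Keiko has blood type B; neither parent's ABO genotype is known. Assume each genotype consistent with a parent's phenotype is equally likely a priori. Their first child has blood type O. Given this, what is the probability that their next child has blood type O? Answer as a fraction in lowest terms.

Possible genotypes: Marisol ∈ {AA, AO}; Keiko ∈ {BB, BO}.
Weight each parental genotype pair by prior × P(type-O child):
  AO × BO: posterior weight 1; P(next child type O) = 1/4.
Weighted sum = 1/4.

1/4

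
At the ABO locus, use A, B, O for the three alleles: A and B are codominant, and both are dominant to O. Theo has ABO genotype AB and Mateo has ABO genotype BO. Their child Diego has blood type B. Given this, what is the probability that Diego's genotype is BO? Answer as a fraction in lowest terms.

Cross AB × BO → 1/4 AB, 1/4 AO, 1/4 BB, 1/4 BO.
Type-B genotypes among offspring: BB (1/4), BO (1/4); total 1/2.
P(BO | type B) = (1/4) / (1/2) = 1/2.

1/2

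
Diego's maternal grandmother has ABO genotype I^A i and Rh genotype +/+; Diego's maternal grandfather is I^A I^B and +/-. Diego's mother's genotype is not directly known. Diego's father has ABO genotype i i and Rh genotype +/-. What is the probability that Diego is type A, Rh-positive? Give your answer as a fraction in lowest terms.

Diego's mother's ABO genotype from I^A i × I^A I^B: 1/4 I^A I^A, 1/4 I^A I^B, 1/4 I^A i, 1/4 I^B i.
Crossing each possibility with the father i i and summing P(type A): 1/4·1 + 1/4·1/2 + 1/4·1/2 + 1/4·0 = 1/2.
Similarly for Rh via the mother's Rh distribution: P(Rh+) = 7/8.
Independent loci: 1/2 × 7/8 = 7/16.

7/16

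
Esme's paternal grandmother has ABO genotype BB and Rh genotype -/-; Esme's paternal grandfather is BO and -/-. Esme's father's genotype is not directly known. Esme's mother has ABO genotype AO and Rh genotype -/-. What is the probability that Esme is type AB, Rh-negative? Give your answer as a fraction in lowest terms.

3/8

Esme's father's ABO genotype from BB × BO: 1/2 BB, 1/2 BO.
Crossing each possibility with the mother AO and summing P(type AB): 1/2·1/2 + 1/2·1/4 = 3/8.
Similarly for Rh via the father's Rh distribution: P(Rh-) = 1.
Independent loci: 3/8 × 1 = 3/8.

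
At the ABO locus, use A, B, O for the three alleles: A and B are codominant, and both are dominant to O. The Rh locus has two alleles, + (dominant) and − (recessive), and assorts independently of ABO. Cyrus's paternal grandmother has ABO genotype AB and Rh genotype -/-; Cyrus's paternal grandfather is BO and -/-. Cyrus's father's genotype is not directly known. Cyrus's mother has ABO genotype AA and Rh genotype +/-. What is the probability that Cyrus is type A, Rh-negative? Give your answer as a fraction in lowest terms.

1/4

Cyrus's father's ABO genotype from AB × BO: 1/4 AB, 1/4 AO, 1/4 BB, 1/4 BO.
Crossing each possibility with the mother AA and summing P(type A): 1/4·1/2 + 1/4·1 + 1/4·0 + 1/4·1/2 = 1/2.
Similarly for Rh via the father's Rh distribution: P(Rh-) = 1/2.
Independent loci: 1/2 × 1/2 = 1/4.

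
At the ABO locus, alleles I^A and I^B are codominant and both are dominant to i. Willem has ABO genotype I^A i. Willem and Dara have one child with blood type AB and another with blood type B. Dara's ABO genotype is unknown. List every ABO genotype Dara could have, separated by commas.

For each candidate genotype of Dara, check whether crossing it with I^A i can produce every observed child phenotype.
  I^A I^A → possible child types {A} ✗
  I^A I^B → possible child types {A, B, AB} ✓
  I^A i → possible child types {O, A} ✗
  I^B I^B → possible child types {B, AB} ✓
  I^B i → possible child types {O, A, B, AB} ✓
  i i → possible child types {O, A} ✗

I^A I^B, I^B I^B, I^B i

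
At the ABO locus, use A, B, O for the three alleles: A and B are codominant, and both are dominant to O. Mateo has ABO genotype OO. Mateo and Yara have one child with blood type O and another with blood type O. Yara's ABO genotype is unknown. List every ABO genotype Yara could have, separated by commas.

For each candidate genotype of Yara, check whether crossing it with OO can produce every observed child phenotype.
  AA → possible child types {A} ✗
  AB → possible child types {A, B} ✗
  AO → possible child types {O, A} ✓
  BB → possible child types {B} ✗
  BO → possible child types {O, B} ✓
  OO → possible child types {O} ✓

AO, BO, OO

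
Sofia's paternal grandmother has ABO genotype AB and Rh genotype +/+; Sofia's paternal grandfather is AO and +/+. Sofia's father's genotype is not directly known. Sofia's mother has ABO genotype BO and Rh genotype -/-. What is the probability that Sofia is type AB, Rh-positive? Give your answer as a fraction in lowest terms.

1/4

Sofia's father's ABO genotype from AB × AO: 1/4 AA, 1/4 AB, 1/4 AO, 1/4 BO.
Crossing each possibility with the mother BO and summing P(type AB): 1/4·1/2 + 1/4·1/4 + 1/4·1/4 + 1/4·0 = 1/4.
Similarly for Rh via the father's Rh distribution: P(Rh+) = 1.
Independent loci: 1/4 × 1 = 1/4.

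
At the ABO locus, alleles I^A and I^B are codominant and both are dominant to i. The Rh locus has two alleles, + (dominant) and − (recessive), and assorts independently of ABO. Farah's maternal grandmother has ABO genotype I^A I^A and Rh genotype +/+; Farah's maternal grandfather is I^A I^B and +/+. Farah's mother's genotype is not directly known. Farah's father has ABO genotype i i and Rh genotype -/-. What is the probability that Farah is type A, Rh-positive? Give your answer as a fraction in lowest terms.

3/4

Farah's mother's ABO genotype from I^A I^A × I^A I^B: 1/2 I^A I^A, 1/2 I^A I^B.
Crossing each possibility with the father i i and summing P(type A): 1/2·1 + 1/2·1/2 = 3/4.
Similarly for Rh via the mother's Rh distribution: P(Rh+) = 1.
Independent loci: 3/4 × 1 = 3/4.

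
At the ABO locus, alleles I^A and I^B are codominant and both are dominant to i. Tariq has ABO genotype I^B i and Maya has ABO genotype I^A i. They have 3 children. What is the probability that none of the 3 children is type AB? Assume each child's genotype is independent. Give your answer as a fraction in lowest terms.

27/64

ABO cross I^B i × I^A i → 1/4 O, 1/4 A, 1/4 B, 1/4 AB.
So P(type AB) = 1/4 per child.
P(not type AB) = 3/4 for one child; (3/4)^3 = 27/64.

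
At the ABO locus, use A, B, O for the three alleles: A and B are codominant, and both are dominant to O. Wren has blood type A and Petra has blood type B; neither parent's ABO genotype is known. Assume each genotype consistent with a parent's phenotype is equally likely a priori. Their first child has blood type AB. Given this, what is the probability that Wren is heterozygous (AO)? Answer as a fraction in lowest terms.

1/3

Possible genotypes: Wren ∈ {AA, AO}; Petra ∈ {BB, BO}.
Weight each parental genotype pair by prior × P(type-AB child):
  AA × BB: posterior weight 4/9.
  AA × BO: posterior weight 2/9.
  AO × BB: posterior weight 2/9.
  AO × BO: posterior weight 1/9.
Sum the posterior weight over pairs where Wren is AO: 1/3.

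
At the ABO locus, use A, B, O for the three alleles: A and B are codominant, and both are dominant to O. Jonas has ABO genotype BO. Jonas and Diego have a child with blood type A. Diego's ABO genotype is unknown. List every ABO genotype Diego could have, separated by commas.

AA, AB, AO

For each candidate genotype of Diego, check whether crossing it with BO can produce every observed child phenotype.
  AA → possible child types {A, AB} ✓
  AB → possible child types {A, B, AB} ✓
  AO → possible child types {O, A, B, AB} ✓
  BB → possible child types {B} ✗
  BO → possible child types {O, B} ✗
  OO → possible child types {O, B} ✗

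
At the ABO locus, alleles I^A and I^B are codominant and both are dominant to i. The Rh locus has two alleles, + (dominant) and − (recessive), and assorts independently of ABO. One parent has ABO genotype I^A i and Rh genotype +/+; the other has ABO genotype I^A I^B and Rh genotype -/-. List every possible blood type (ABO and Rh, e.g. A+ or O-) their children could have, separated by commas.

Gametes from I^A i × I^A I^B give offspring ABO genotypes I^A I^A, I^A I^B, I^A i, I^B i, i.e. phenotypes A, B, AB.
Rh cross +/+ × -/- → phenotypes Rh+.
Combining independently: A+, B+, AB+.

A+, B+, AB+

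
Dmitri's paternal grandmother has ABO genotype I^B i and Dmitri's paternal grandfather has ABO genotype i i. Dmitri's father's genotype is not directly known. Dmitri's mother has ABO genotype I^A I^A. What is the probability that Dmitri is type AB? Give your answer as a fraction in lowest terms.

Dmitri's father's ABO genotype from I^B i × i i: 1/2 I^B i, 1/2 i i.
Crossing each possibility with the mother I^A I^A and summing P(type AB): 1/2·1/2 + 1/2·0 = 1/4.

1/4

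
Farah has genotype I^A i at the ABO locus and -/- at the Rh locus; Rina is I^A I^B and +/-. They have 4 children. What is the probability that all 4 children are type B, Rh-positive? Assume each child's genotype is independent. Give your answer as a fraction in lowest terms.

ABO cross I^A i × I^A I^B → 1/2 A, 1/4 B, 1/4 AB.
Rh cross -/- × +/- → 1/2 Rh+, 1/2 Rh-; so P(type B, Rh-positive) = 1/4 × 1/2 = 1/8 per child.
All 4 independent: (1/8)^4 = 1/4096.

1/4096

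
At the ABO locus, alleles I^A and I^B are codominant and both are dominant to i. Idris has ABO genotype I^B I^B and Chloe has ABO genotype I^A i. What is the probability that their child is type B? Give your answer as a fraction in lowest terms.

1/2

ABO cross I^B I^B × I^A i → offspring phenotypes: 1/2 B, 1/2 AB.
So P(type B) = 1/2.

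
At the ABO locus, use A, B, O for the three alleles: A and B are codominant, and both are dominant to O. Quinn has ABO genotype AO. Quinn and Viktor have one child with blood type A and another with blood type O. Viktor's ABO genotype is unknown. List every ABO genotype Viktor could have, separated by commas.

For each candidate genotype of Viktor, check whether crossing it with AO can produce every observed child phenotype.
  AA → possible child types {A} ✗
  AB → possible child types {A, B, AB} ✗
  AO → possible child types {O, A} ✓
  BB → possible child types {B, AB} ✗
  BO → possible child types {O, A, B, AB} ✓
  OO → possible child types {O, A} ✓

AO, BO, OO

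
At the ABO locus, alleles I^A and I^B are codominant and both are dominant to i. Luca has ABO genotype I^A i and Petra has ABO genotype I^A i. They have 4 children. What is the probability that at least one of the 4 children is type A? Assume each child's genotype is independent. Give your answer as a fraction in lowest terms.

255/256

ABO cross I^A i × I^A i → 1/4 O, 3/4 A.
So P(type A) = 3/4 per child.
P(none) = (1/4)^4 = 1/256; P(at least one) = 1 − 1/256 = 255/256.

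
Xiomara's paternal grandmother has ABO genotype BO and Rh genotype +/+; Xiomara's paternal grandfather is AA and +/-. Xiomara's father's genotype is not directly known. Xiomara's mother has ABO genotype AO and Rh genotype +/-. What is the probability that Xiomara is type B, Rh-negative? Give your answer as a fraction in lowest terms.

Xiomara's father's ABO genotype from BO × AA: 1/2 AB, 1/2 AO.
Crossing each possibility with the mother AO and summing P(type B): 1/2·1/4 + 1/2·0 = 1/8.
Similarly for Rh via the father's Rh distribution: P(Rh-) = 1/8.
Independent loci: 1/8 × 1/8 = 1/64.

1/64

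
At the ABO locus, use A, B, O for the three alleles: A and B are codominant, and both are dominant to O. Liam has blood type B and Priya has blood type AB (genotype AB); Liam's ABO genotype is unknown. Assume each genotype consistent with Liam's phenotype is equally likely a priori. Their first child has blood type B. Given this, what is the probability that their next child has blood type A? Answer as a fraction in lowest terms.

Possible genotypes: Liam ∈ {BB, BO}; Priya ∈ {AB}.
Weight each parental genotype pair by prior × P(type-B child):
  BB × AB: posterior weight 1/2; P(next child type A) = 0.
  BO × AB: posterior weight 1/2; P(next child type A) = 1/4.
Weighted sum = 1/8.

1/8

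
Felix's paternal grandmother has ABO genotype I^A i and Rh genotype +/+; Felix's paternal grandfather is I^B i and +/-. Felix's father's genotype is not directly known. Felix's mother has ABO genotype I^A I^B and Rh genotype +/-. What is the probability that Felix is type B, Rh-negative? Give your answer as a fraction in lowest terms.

Felix's father's ABO genotype from I^A i × I^B i: 1/4 I^A I^B, 1/4 I^A i, 1/4 I^B i, 1/4 i i.
Crossing each possibility with the mother I^A I^B and summing P(type B): 1/4·1/4 + 1/4·1/4 + 1/4·1/2 + 1/4·1/2 = 3/8.
Similarly for Rh via the father's Rh distribution: P(Rh-) = 1/8.
Independent loci: 3/8 × 1/8 = 3/64.

3/64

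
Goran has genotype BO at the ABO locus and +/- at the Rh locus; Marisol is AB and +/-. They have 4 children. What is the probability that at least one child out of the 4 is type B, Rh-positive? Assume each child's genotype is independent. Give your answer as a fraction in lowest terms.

ABO cross BO × AB → 1/4 A, 1/2 B, 1/4 AB.
Rh cross +/- × +/- → 3/4 Rh+, 1/4 Rh-; so P(type B, Rh-positive) = 1/2 × 3/4 = 3/8 per child.
P(none) = (5/8)^4 = 625/4096; P(at least one) = 1 − 625/4096 = 3471/4096.

3471/4096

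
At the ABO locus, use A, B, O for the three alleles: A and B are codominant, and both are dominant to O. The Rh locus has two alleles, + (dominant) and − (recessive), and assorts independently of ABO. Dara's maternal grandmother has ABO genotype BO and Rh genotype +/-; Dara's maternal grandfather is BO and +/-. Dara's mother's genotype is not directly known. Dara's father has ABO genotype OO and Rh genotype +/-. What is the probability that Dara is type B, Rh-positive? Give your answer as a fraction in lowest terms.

Dara's mother's ABO genotype from BO × BO: 1/4 BB, 1/2 BO, 1/4 OO.
Crossing each possibility with the father OO and summing P(type B): 1/4·1 + 1/2·1/2 + 1/4·0 = 1/2.
Similarly for Rh via the mother's Rh distribution: P(Rh+) = 3/4.
Independent loci: 1/2 × 3/4 = 3/8.

3/8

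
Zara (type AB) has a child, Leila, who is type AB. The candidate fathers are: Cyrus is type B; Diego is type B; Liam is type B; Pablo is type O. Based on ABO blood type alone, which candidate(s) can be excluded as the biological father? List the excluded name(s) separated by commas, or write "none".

Pablo

A candidate is excluded only if no genotype consistent with his phenotype could produce a type AB child with a type AB mother.
Pablo (type O): no genotype consistent with that phenotype can produce a type-AB child with a type-AB mother.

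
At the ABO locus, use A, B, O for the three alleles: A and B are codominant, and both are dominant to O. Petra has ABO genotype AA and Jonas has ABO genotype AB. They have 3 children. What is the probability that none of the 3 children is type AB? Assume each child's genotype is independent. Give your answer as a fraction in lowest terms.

1/8

ABO cross AA × AB → 1/2 A, 1/2 AB.
So P(type AB) = 1/2 per child.
P(not type AB) = 1/2 for one child; (1/2)^3 = 1/8.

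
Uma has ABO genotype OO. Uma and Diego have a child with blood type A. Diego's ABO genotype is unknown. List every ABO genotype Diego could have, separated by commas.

For each candidate genotype of Diego, check whether crossing it with OO can produce every observed child phenotype.
  AA → possible child types {A} ✓
  AB → possible child types {A, B} ✓
  AO → possible child types {O, A} ✓
  BB → possible child types {B} ✗
  BO → possible child types {O, B} ✗
  OO → possible child types {O} ✗

AA, AB, AO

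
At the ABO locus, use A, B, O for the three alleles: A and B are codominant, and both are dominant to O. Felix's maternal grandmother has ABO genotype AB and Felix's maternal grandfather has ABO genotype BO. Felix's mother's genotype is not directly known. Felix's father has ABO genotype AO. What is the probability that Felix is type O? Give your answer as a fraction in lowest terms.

1/8

Felix's mother's ABO genotype from AB × BO: 1/4 AB, 1/4 AO, 1/4 BB, 1/4 BO.
Crossing each possibility with the father AO and summing P(type O): 1/4·0 + 1/4·1/4 + 1/4·0 + 1/4·1/4 = 1/8.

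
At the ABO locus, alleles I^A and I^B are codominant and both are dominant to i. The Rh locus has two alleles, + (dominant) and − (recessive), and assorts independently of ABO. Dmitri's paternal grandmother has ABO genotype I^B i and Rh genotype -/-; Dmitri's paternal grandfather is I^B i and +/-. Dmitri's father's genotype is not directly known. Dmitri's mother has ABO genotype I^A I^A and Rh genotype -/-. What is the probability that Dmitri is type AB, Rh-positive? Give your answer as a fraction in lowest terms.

Dmitri's father's ABO genotype from I^B i × I^B i: 1/4 I^B I^B, 1/2 I^B i, 1/4 i i.
Crossing each possibility with the mother I^A I^A and summing P(type AB): 1/4·1 + 1/2·1/2 + 1/4·0 = 1/2.
Similarly for Rh via the father's Rh distribution: P(Rh+) = 1/4.
Independent loci: 1/2 × 1/4 = 1/8.

1/8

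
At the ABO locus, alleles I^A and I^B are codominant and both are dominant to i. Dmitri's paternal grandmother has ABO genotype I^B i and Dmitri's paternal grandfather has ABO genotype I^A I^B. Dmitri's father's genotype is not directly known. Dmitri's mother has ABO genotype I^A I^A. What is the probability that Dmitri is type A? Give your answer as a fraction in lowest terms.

1/2

Dmitri's father's ABO genotype from I^B i × I^A I^B: 1/4 I^A I^B, 1/4 I^A i, 1/4 I^B I^B, 1/4 I^B i.
Crossing each possibility with the mother I^A I^A and summing P(type A): 1/4·1/2 + 1/4·1 + 1/4·0 + 1/4·1/2 = 1/2.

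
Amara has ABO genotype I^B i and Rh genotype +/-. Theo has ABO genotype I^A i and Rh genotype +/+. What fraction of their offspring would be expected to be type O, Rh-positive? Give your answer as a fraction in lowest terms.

ABO cross I^B i × I^A i → offspring phenotypes: 1/4 O, 1/4 A, 1/4 B, 1/4 AB.
Rh cross +/- × +/+ → 1 Rh+.
Independent loci: P(type O, Rh-positive) = 1/4 × 1 = 1/4.

1/4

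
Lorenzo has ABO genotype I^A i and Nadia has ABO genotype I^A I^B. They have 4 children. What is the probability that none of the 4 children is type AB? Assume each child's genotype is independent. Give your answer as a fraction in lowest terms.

81/256

ABO cross I^A i × I^A I^B → 1/2 A, 1/4 B, 1/4 AB.
So P(type AB) = 1/4 per child.
P(not type AB) = 3/4 for one child; (3/4)^4 = 81/256.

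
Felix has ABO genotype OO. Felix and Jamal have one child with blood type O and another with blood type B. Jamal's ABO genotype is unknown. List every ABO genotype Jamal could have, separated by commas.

For each candidate genotype of Jamal, check whether crossing it with OO can produce every observed child phenotype.
  AA → possible child types {A} ✗
  AB → possible child types {A, B} ✗
  AO → possible child types {O, A} ✗
  BB → possible child types {B} ✗
  BO → possible child types {O, B} ✓
  OO → possible child types {O} ✗

BO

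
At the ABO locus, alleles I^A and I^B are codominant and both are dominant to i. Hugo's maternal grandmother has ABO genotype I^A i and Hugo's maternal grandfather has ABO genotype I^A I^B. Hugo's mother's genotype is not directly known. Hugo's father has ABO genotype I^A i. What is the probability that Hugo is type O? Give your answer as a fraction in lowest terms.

Hugo's mother's ABO genotype from I^A i × I^A I^B: 1/4 I^A I^A, 1/4 I^A I^B, 1/4 I^A i, 1/4 I^B i.
Crossing each possibility with the father I^A i and summing P(type O): 1/4·0 + 1/4·0 + 1/4·1/4 + 1/4·1/4 = 1/8.

1/8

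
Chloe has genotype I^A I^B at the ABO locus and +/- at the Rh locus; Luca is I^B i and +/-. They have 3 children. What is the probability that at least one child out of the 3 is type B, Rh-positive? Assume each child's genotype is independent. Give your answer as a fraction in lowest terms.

387/512

ABO cross I^A I^B × I^B i → 1/4 A, 1/2 B, 1/4 AB.
Rh cross +/- × +/- → 3/4 Rh+, 1/4 Rh-; so P(type B, Rh-positive) = 1/2 × 3/4 = 3/8 per child.
P(none) = (5/8)^3 = 125/512; P(at least one) = 1 − 125/512 = 387/512.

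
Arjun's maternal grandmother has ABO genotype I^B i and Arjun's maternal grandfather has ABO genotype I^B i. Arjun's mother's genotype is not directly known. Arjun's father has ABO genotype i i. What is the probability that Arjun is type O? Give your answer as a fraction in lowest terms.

1/2

Arjun's mother's ABO genotype from I^B i × I^B i: 1/4 I^B I^B, 1/2 I^B i, 1/4 i i.
Crossing each possibility with the father i i and summing P(type O): 1/4·0 + 1/2·1/2 + 1/4·1 = 1/2.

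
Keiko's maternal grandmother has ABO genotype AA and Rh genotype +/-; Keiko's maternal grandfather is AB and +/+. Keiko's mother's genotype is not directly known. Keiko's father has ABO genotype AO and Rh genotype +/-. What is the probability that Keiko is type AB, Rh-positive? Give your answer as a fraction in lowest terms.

7/64

Keiko's mother's ABO genotype from AA × AB: 1/2 AA, 1/2 AB.
Crossing each possibility with the father AO and summing P(type AB): 1/2·0 + 1/2·1/4 = 1/8.
Similarly for Rh via the mother's Rh distribution: P(Rh+) = 7/8.
Independent loci: 1/8 × 7/8 = 7/64.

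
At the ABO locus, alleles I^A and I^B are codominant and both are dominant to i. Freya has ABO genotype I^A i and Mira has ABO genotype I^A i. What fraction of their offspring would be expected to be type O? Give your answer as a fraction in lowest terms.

ABO cross I^A i × I^A i → offspring phenotypes: 1/4 O, 3/4 A.
So P(type O) = 1/4.

1/4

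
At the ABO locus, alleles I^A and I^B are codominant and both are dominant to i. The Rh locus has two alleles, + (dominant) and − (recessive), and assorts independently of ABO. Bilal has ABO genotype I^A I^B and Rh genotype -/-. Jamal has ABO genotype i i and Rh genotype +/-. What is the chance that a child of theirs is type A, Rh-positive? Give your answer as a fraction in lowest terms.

ABO cross I^A I^B × i i → offspring phenotypes: 1/2 A, 1/2 B.
Rh cross -/- × +/- → 1/2 Rh+, 1/2 Rh-.
Independent loci: P(type A, Rh-positive) = 1/2 × 1/2 = 1/4.

1/4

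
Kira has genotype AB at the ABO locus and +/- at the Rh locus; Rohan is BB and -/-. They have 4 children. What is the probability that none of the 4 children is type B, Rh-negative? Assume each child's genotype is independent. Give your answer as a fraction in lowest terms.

81/256

ABO cross AB × BB → 1/2 B, 1/2 AB.
Rh cross +/- × -/- → 1/2 Rh+, 1/2 Rh-; so P(type B, Rh-negative) = 1/2 × 1/2 = 1/4 per child.
P(not type B, Rh-negative) = 3/4 for one child; (3/4)^4 = 81/256.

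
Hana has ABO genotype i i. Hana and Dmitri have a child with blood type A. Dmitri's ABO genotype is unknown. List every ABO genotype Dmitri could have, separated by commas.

I^A I^A, I^A I^B, I^A i

For each candidate genotype of Dmitri, check whether crossing it with i i can produce every observed child phenotype.
  I^A I^A → possible child types {A} ✓
  I^A I^B → possible child types {A, B} ✓
  I^A i → possible child types {O, A} ✓
  I^B I^B → possible child types {B} ✗
  I^B i → possible child types {O, B} ✗
  i i → possible child types {O} ✗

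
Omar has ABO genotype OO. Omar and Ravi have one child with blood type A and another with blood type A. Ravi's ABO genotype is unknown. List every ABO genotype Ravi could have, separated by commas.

For each candidate genotype of Ravi, check whether crossing it with OO can produce every observed child phenotype.
  AA → possible child types {A} ✓
  AB → possible child types {A, B} ✓
  AO → possible child types {O, A} ✓
  BB → possible child types {B} ✗
  BO → possible child types {O, B} ✗
  OO → possible child types {O} ✗

AA, AB, AO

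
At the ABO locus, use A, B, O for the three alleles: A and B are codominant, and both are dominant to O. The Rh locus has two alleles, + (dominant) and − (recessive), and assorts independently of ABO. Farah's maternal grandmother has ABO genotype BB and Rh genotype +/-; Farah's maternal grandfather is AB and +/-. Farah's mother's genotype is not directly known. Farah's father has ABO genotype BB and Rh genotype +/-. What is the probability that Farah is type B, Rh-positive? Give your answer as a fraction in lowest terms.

9/16

Farah's mother's ABO genotype from BB × AB: 1/2 AB, 1/2 BB.
Crossing each possibility with the father BB and summing P(type B): 1/2·1/2 + 1/2·1 = 3/4.
Similarly for Rh via the mother's Rh distribution: P(Rh+) = 3/4.
Independent loci: 3/4 × 3/4 = 9/16.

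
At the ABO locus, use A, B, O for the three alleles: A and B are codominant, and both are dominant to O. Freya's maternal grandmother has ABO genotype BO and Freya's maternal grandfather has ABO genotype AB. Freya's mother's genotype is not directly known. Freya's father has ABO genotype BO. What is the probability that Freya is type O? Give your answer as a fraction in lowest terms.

Freya's mother's ABO genotype from BO × AB: 1/4 AB, 1/4 AO, 1/4 BB, 1/4 BO.
Crossing each possibility with the father BO and summing P(type O): 1/4·0 + 1/4·1/4 + 1/4·0 + 1/4·1/4 = 1/8.

1/8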